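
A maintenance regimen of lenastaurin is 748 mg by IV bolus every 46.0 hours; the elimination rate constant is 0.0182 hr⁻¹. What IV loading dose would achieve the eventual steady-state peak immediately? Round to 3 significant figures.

Accumulation ratio R = 1 / (1 − e^(−kτ)) = 1 / (1 − e^(−0.01820×46.0)) = 1 / (1 − 0.4329) = 1.763
Loading dose = maintenance dose × R = 748 × 1.763 ≈ 1320 mg

1320 mg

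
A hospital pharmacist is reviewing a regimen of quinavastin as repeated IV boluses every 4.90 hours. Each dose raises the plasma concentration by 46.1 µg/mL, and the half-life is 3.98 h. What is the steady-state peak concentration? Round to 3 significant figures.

k = ln 2 / 3.98 = 0.1742 h⁻¹
Fraction remaining after one interval: e^(−kτ) = e^(−0.1742 × 4.90) = 0.4260
R = 1 / (1 − 0.4260) = 1.742
Css,max = 46.1 × 1.742 ≈ 80.3 µg/mL

80.3 µg/mL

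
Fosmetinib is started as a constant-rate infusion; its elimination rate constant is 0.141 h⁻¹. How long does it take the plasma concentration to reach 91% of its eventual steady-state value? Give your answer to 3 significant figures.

f = 1 − e^(−kt)  ⇒  t = −ln(1 − f) / k
t = −ln(1 − 0.91) / 0.1410 = 2.408 / 0.1410 ≈ 17.1 hours

17.1 hours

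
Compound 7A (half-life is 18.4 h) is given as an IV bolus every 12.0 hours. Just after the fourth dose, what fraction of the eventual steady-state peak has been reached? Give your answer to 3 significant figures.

0.836

k = ln 2 / 18.4 = 0.03767 h⁻¹
f_n = 1 − e^(−nkτ) = 1 − e^(−4 × 0.03767 × 12.0) = 1 − e^(−1.808) = 1 − 0.1639 ≈ 0.836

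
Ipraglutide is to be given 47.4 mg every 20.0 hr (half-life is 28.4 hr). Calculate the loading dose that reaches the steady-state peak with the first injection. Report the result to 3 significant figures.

k = ln 2 / 28.4 = 0.02441 hr⁻¹
Accumulation ratio R = 1 / (1 − e^(−kτ)) = 1 / (1 − e^(−0.02441×20.0)) = 1 / (1 − 0.6138) = 2.589
Loading dose = maintenance dose × R = 47.4 × 2.589 ≈ 123 mg

123 mg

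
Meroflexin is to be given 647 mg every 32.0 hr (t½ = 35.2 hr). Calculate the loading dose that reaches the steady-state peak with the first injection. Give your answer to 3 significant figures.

1380 mg

k = ln 2 / 35.2 = 0.01969 hr⁻¹
Accumulation ratio R = 1 / (1 − e^(−kτ)) = 1 / (1 − e^(−0.01969×32.0)) = 1 / (1 − 0.5325) = 2.139
Loading dose = maintenance dose × R = 647 × 2.139 ≈ 1380 mg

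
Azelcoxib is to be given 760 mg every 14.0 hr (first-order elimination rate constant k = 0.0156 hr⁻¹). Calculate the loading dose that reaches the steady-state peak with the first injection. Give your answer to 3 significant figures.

3870 mg

Accumulation ratio R = 1 / (1 − e^(−kτ)) = 1 / (1 − e^(−0.01560×14.0)) = 1 / (1 − 0.8038) = 5.097
Loading dose = maintenance dose × R = 760 × 5.097 ≈ 3870 mg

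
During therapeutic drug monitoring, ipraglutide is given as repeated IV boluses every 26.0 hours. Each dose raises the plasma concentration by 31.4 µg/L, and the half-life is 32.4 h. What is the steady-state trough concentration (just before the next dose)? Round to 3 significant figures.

k = ln 2 / 32.4 = 0.02139 h⁻¹
Fraction remaining after one interval: e^(−kτ) = e^(−0.02139 × 26.0) = 0.5734
R = 1 / (1 − 0.5734) = 2.344
Css,max = 31.4 × 2.344 = 73.60 µg/L
Css,min = Css,max × e^(−kτ) = 73.60 × 0.5734 ≈ 42.2 µg/L

42.2 µg/L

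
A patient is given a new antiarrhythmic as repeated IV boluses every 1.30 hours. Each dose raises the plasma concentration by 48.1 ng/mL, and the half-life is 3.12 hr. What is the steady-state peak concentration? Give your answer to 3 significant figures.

k = ln 2 / 3.12 = 0.2222 hr⁻¹
Fraction remaining after one interval: e^(−kτ) = e^(−0.2222 × 1.30) = 0.7492
R = 1 / (1 − 0.7492) = 3.987
Css,max = 48.1 × 3.987 ≈ 192 ng/mL

192 ng/mL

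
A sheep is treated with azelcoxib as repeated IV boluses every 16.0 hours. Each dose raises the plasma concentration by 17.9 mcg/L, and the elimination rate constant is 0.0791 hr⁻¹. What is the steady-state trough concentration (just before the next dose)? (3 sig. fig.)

7.03 mcg/L

Fraction remaining after one interval: e^(−kτ) = e^(−0.07910 × 16.0) = 0.2821
R = 1 / (1 − 0.2821) = 1.393
Css,max = 17.9 × 1.393 = 24.93 mcg/L
Css,min = Css,max × e^(−kτ) = 24.93 × 0.2821 ≈ 7.03 mcg/L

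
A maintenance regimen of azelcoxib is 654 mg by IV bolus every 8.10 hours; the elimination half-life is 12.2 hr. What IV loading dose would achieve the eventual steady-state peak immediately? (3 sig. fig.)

k = ln 2 / 12.2 = 0.05682 hr⁻¹
Accumulation ratio R = 1 / (1 − e^(−kτ)) = 1 / (1 − e^(−0.05682×8.10)) = 1 / (1 − 0.6312) = 2.711
Loading dose = maintenance dose × R = 654 × 2.711 ≈ 1770 mg

1770 mg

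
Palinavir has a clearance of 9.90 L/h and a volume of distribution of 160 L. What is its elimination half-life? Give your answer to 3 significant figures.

k = CL / V = 9.90 / 160 = 0.06187 h⁻¹
t½ = ln 2 / k = ln 2 / 0.06187 ≈ 11.2 hours

11.2 hours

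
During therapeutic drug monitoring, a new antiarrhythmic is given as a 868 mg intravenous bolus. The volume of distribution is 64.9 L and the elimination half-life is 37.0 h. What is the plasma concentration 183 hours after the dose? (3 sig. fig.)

C₀ = dose / V = 868 / 64.9 = 13.37 µg/mL
k = ln 2 / 37.0 = 0.01873 h⁻¹
C(t) = C₀ e^(−kt) = 13.37 × e^(−0.01873 × 183) = 13.37 × e^(−3.428) = 13.37 × 0.03244 ≈ 0.434 µg/mL

0.434 µg/mL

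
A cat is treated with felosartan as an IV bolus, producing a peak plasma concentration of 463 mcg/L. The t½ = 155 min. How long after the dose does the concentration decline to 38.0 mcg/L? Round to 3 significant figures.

k = ln 2 / 155 = 0.004472 min⁻¹
C(t) = C₀ e^(−kt)  ⇒  t = ln(C₀/C) / k
t = ln(463/38.0) / 0.004472 = 2.500 / 0.004472 ≈ 559 minutes

559 minutes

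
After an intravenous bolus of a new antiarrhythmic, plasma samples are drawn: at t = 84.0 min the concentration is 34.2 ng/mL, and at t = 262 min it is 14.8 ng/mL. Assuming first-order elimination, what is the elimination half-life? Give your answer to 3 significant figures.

k = ln(C₁/C₂) / (t₂ − t₁) = ln(34.2/14.8) / (262 − 84.0)
  = 0.8376 / 178.0 = 0.004706 min⁻¹
t½ = ln 2 / k = ln 2 / 0.004706 ≈ 147 minutes

147 minutes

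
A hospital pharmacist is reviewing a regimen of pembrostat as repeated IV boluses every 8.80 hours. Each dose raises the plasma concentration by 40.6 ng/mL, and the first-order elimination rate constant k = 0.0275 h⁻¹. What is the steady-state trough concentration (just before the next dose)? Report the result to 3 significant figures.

148 ng/mL

Fraction remaining after one interval: e^(−kτ) = e^(−0.02750 × 8.80) = 0.7851
R = 1 / (1 − 0.7851) = 4.652
Css,max = 40.6 × 4.652 = 188.9 ng/mL
Css,min = Css,max × e^(−kτ) = 188.9 × 0.7851 ≈ 148 ng/mL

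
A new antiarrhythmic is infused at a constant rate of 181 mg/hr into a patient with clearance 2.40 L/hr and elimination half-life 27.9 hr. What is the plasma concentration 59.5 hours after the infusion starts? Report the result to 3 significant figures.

58.2 µg/mL

Css = rate / CL = 181 / 2.40 = 75.42 µg/mL
k = ln 2 / 27.9 = 0.02484 hr⁻¹
C(t) = Css (1 − e^(−kt)) = 75.42 × (1 − e^(−1.478)) = 75.42 × 0.7720 ≈ 58.2 µg/mL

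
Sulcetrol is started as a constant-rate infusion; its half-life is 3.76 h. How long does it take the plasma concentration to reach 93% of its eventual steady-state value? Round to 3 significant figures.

14.4 hours

k = ln 2 / 3.76 = 0.1843 h⁻¹
f = 1 − e^(−kt)  ⇒  t = −ln(1 − f) / k
t = −ln(1 − 0.93) / 0.1843 = 2.659 / 0.1843 ≈ 14.4 hours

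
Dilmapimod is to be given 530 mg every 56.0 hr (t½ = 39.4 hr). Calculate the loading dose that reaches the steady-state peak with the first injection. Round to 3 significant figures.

k = ln 2 / 39.4 = 0.01759 hr⁻¹
Accumulation ratio R = 1 / (1 − e^(−kτ)) = 1 / (1 − e^(−0.01759×56.0)) = 1 / (1 − 0.3734) = 1.596
Loading dose = maintenance dose × R = 530 × 1.596 ≈ 846 mg

846 mg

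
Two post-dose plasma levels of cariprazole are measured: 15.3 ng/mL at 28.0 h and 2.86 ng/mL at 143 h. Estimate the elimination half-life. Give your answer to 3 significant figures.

47.5 hours

k = ln(C₁/C₂) / (t₂ − t₁) = ln(15.3/2.86) / (143 − 28.0)
  = 1.677 / 115.0 = 0.01458 h⁻¹
t½ = ln 2 / k = ln 2 / 0.01458 ≈ 47.5 hours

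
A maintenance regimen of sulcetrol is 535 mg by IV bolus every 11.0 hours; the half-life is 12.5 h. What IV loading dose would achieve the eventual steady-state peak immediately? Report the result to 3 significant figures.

k = ln 2 / 12.5 = 0.05545 h⁻¹
Accumulation ratio R = 1 / (1 − e^(−kτ)) = 1 / (1 − e^(−0.05545×11.0)) = 1 / (1 − 0.5434) = 2.190
Loading dose = maintenance dose × R = 535 × 2.190 ≈ 1170 mg

1170 mg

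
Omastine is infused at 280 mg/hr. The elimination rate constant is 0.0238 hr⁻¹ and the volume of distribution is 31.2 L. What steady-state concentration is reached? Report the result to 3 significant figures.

CL = k · V = 0.0238 × 31.2 = 0.7426 L/hr
Css = rate / CL = 280 / 0.7426 ≈ 377 mg/L

377 mg/L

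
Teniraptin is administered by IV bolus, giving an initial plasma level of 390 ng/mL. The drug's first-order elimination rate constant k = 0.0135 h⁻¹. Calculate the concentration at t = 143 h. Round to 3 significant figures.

C(t) = C₀ e^(−kt) = 390 × e^(−0.01350 × 143) = 390 × e^(−1.930) = 390 × 0.1451 ≈ 56.6 ng/mL

56.6 ng/mL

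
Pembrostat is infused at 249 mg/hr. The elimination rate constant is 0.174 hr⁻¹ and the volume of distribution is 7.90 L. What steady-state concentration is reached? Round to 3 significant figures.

181 mg/L

CL = k · V = 0.174 × 7.90 = 1.375 L/hr
Css = rate / CL = 249 / 1.375 ≈ 181 mg/L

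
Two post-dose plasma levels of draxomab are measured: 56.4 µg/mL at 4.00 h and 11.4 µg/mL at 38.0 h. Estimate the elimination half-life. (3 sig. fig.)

14.7 hours

k = ln(C₁/C₂) / (t₂ − t₁) = ln(56.4/11.4) / (38.0 − 4.00)
  = 1.599 / 34.00 = 0.04703 h⁻¹
t½ = ln 2 / k = ln 2 / 0.04703 ≈ 14.7 hours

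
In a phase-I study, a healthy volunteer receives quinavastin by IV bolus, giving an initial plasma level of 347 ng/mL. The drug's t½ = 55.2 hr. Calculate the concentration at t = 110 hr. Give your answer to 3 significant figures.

k = ln 2 / 55.2 = 0.01256 hr⁻¹
110 hr is 1.993 half-lives, so C = 347 × (1/2)^1.993 = 347 × 0.2513 ≈ 87.2 ng/mL

87.2 ng/mL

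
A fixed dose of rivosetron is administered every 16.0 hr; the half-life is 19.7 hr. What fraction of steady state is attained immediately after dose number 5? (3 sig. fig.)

0.940

k = ln 2 / 19.7 = 0.03519 hr⁻¹
f_n = 1 − e^(−nkτ) = 1 − e^(−5 × 0.03519 × 16.0) = 1 − e^(−2.815) = 1 − 0.05992 ≈ 0.940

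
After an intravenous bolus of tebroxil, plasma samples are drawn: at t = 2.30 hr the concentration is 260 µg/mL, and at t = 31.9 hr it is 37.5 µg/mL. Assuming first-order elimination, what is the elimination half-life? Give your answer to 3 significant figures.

k = ln(C₁/C₂) / (t₂ − t₁) = ln(260/37.5) / (31.9 − 2.30)
  = 1.936 / 29.60 = 0.06542 hr⁻¹
t½ = ln 2 / k = ln 2 / 0.06542 ≈ 10.6 hours

10.6 hours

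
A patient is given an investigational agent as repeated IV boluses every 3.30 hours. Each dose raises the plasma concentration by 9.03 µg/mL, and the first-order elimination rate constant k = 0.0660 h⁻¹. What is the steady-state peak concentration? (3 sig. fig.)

46.1 µg/mL

Fraction remaining after one interval: e^(−kτ) = e^(−0.06600 × 3.30) = 0.8043
R = 1 / (1 − 0.8043) = 5.110
Css,max = 9.03 × 5.110 ≈ 46.1 µg/mL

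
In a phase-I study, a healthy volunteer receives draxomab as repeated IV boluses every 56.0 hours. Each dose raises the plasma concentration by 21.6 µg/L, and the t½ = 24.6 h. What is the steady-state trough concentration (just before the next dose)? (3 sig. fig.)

5.62 µg/L

k = ln 2 / 24.6 = 0.02818 h⁻¹
Fraction remaining after one interval: e^(−kτ) = e^(−0.02818 × 56.0) = 0.2064
R = 1 / (1 − 0.2064) = 1.260
Css,max = 21.6 × 1.260 = 27.22 µg/L
Css,min = Css,max × e^(−kτ) = 27.22 × 0.2064 ≈ 5.62 µg/L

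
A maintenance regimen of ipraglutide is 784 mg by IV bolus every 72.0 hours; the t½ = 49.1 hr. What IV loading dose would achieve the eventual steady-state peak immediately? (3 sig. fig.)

k = ln 2 / 49.1 = 0.01412 hr⁻¹
Accumulation ratio R = 1 / (1 − e^(−kτ)) = 1 / (1 − e^(−0.01412×72.0)) = 1 / (1 − 0.3619) = 1.567
Loading dose = maintenance dose × R = 784 × 1.567 ≈ 1230 mg

1230 mg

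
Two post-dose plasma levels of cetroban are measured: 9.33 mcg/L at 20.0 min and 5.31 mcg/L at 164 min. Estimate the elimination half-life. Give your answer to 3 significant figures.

k = ln(C₁/C₂) / (t₂ − t₁) = ln(9.33/5.31) / (164 − 20.0)
  = 0.5636 / 144.0 = 0.003914 min⁻¹
t½ = ln 2 / k = ln 2 / 0.003914 ≈ 177 minutes

177 minutes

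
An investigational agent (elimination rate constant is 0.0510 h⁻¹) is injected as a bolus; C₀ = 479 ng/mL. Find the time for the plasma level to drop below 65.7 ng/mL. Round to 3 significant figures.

39.0 hours

C(t) = C₀ e^(−kt)  ⇒  t = ln(C₀/C) / k
t = ln(479/65.7) / 0.05100 = 1.987 / 0.05100 ≈ 39.0 hours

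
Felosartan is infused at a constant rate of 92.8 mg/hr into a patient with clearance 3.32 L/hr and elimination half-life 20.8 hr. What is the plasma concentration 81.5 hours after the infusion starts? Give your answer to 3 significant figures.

26.1 mg/L

Css = rate / CL = 92.8 / 3.32 = 27.95 mg/L
k = ln 2 / 20.8 = 0.03332 hr⁻¹
C(t) = Css (1 − e^(−kt)) = 27.95 × (1 − e^(−2.716)) = 27.95 × 0.9339 ≈ 26.1 mg/L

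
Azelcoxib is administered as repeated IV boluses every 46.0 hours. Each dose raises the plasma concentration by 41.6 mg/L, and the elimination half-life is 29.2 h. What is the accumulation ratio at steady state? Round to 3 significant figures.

k = ln 2 / 29.2 = 0.02374 h⁻¹
Fraction remaining after one interval: e^(−kτ) = e^(−0.02374 × 46.0) = 0.3356
R = 1 / (1 − 0.3356) = 1 / 0.6644 ≈ 1.51

1.51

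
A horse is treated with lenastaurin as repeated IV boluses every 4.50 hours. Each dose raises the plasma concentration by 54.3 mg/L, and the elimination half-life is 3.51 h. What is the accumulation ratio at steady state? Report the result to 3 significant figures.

1.70

k = ln 2 / 3.51 = 0.1975 h⁻¹
Fraction remaining after one interval: e^(−kτ) = e^(−0.1975 × 4.50) = 0.4112
R = 1 / (1 − 0.4112) = 1 / 0.5888 ≈ 1.70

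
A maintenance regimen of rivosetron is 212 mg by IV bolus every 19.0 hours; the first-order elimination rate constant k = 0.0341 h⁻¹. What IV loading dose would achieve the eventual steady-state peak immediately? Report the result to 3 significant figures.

Accumulation ratio R = 1 / (1 − e^(−kτ)) = 1 / (1 − e^(−0.03410×19.0)) = 1 / (1 − 0.5231) = 2.097
Loading dose = maintenance dose × R = 212 × 2.097 ≈ 445 mg

445 mg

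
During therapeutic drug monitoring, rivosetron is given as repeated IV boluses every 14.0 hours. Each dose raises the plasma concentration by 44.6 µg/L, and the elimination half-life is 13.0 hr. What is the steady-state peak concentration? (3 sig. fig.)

k = ln 2 / 13.0 = 0.05332 hr⁻¹
Fraction remaining after one interval: e^(−kτ) = e^(−0.05332 × 14.0) = 0.4740
R = 1 / (1 − 0.4740) = 1.901
Css,max = 44.6 × 1.901 ≈ 84.8 µg/L

84.8 µg/L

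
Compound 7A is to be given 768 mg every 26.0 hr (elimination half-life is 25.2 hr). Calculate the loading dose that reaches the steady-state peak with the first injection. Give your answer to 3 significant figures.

1500 mg

k = ln 2 / 25.2 = 0.02751 hr⁻¹
Accumulation ratio R = 1 / (1 − e^(−kτ)) = 1 / (1 − e^(−0.02751×26.0)) = 1 / (1 − 0.4891) = 1.957
Loading dose = maintenance dose × R = 768 × 1.957 ≈ 1500 mg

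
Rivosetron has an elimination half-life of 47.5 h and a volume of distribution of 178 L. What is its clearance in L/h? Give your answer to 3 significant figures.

2.60 L/h

k = ln 2 / t½ = ln 2 / 47.5 = 0.01459 h⁻¹
CL = k · V = 0.01459 × 178 ≈ 2.60 L/h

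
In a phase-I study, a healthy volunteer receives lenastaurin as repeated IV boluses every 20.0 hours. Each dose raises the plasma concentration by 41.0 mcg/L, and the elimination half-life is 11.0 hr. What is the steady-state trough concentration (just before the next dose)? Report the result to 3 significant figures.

16.2 mcg/L

k = ln 2 / 11.0 = 0.06301 hr⁻¹
Fraction remaining after one interval: e^(−kτ) = e^(−0.06301 × 20.0) = 0.2836
R = 1 / (1 − 0.2836) = 1.396
Css,max = 41.0 × 1.396 = 57.23 mcg/L
Css,min = Css,max × e^(−kτ) = 57.23 × 0.2836 ≈ 16.2 mcg/L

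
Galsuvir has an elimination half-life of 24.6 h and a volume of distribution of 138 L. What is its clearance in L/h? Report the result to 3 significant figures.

k = ln 2 / t½ = ln 2 / 24.6 = 0.02818 h⁻¹
CL = k · V = 0.02818 × 138 ≈ 3.89 L/h

3.89 L/h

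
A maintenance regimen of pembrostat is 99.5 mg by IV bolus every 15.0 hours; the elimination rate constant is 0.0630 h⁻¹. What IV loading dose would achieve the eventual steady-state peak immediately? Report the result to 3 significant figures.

Accumulation ratio R = 1 / (1 − e^(−kτ)) = 1 / (1 − e^(−0.06300×15.0)) = 1 / (1 − 0.3887) = 1.636
Loading dose = maintenance dose × R = 99.5 × 1.636 ≈ 163 mg

163 mg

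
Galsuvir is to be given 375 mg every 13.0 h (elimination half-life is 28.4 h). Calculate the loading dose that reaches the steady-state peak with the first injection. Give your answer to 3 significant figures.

1380 mg

k = ln 2 / 28.4 = 0.02441 h⁻¹
Accumulation ratio R = 1 / (1 − e^(−kτ)) = 1 / (1 − e^(−0.02441×13.0)) = 1 / (1 − 0.7281) = 3.678
Loading dose = maintenance dose × R = 375 × 3.678 ≈ 1380 mg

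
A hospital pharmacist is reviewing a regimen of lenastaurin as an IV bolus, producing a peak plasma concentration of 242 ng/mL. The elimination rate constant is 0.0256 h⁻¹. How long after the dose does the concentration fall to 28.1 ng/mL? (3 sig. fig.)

84.1 hours

C(t) = C₀ e^(−kt)  ⇒  t = ln(C₀/C) / k
t = ln(242/28.1) / 0.02560 = 2.153 / 0.02560 ≈ 84.1 hours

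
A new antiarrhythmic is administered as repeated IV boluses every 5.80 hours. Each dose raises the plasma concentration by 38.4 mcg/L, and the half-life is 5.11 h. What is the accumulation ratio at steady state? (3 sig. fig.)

1.84

k = ln 2 / 5.11 = 0.1356 h⁻¹
Fraction remaining after one interval: e^(−kτ) = e^(−0.1356 × 5.80) = 0.4553
R = 1 / (1 − 0.4553) = 1 / 0.5447 ≈ 1.84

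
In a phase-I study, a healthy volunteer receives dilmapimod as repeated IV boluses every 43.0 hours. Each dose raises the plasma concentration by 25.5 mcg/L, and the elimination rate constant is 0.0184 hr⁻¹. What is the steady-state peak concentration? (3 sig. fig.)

Fraction remaining after one interval: e^(−kτ) = e^(−0.01840 × 43.0) = 0.4533
R = 1 / (1 − 0.4533) = 1.829
Css,max = 25.5 × 1.829 ≈ 46.6 mcg/L

46.6 mcg/L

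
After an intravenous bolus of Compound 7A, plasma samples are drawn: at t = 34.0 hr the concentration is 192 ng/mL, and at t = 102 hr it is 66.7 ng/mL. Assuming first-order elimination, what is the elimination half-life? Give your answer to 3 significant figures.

k = ln(C₁/C₂) / (t₂ − t₁) = ln(192/66.7) / (102 − 34.0)
  = 1.057 / 68.00 = 0.01555 hr⁻¹
t½ = ln 2 / k = ln 2 / 0.01555 ≈ 44.6 hours

44.6 hours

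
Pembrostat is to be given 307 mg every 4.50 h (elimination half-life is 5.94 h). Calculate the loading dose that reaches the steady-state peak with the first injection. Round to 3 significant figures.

k = ln 2 / 5.94 = 0.1167 h⁻¹
Accumulation ratio R = 1 / (1 − e^(−kτ)) = 1 / (1 − e^(−0.1167×4.50)) = 1 / (1 − 0.5915) = 2.448
Loading dose = maintenance dose × R = 307 × 2.448 ≈ 752 mg

752 mg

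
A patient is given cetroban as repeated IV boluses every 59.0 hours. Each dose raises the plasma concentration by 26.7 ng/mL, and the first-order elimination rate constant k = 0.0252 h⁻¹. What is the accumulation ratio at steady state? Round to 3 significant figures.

1.29

Fraction remaining after one interval: e^(−kτ) = e^(−0.02520 × 59.0) = 0.2261
R = 1 / (1 − 0.2261) = 1 / 0.7739 ≈ 1.29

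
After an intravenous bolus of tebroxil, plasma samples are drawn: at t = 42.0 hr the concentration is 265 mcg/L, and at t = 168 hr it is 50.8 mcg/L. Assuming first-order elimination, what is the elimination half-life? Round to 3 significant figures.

k = ln(C₁/C₂) / (t₂ − t₁) = ln(265/50.8) / (168 − 42.0)
  = 1.652 / 126.0 = 0.01311 hr⁻¹
t½ = ln 2 / k = ln 2 / 0.01311 ≈ 52.9 hours

52.9 hours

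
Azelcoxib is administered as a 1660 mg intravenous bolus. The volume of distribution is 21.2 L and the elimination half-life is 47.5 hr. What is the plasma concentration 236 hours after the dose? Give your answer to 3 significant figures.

C₀ = dose / V = 1660 / 21.2 = 78.30 mg/L
k = ln 2 / 47.5 = 0.01459 hr⁻¹
C(t) = C₀ e^(−kt) = 78.30 × e^(−0.01459 × 236) = 78.30 × e^(−3.444) = 78.30 × 0.03194 ≈ 2.50 mg/L

2.50 mg/L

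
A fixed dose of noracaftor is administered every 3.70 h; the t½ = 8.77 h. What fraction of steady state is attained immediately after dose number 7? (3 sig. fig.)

k = ln 2 / 8.77 = 0.07904 h⁻¹
f_n = 1 − e^(−nkτ) = 1 − e^(−7 × 0.07904 × 3.70) = 1 − e^(−2.047) = 1 − 0.1291 ≈ 0.871

0.871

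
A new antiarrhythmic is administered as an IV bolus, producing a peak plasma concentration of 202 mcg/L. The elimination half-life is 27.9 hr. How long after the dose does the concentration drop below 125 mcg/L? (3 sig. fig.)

k = ln 2 / 27.9 = 0.02484 hr⁻¹
C(t) = C₀ e^(−kt)  ⇒  t = ln(C₀/C) / k
t = ln(202/125) / 0.02484 = 0.4800 / 0.02484 ≈ 19.3 hours

19.3 hours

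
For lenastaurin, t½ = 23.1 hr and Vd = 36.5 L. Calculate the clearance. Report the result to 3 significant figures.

1.10 L/hr

k = ln 2 / t½ = ln 2 / 23.1 = 0.03001 hr⁻¹
CL = k · V = 0.03001 × 36.5 ≈ 1.10 L/hr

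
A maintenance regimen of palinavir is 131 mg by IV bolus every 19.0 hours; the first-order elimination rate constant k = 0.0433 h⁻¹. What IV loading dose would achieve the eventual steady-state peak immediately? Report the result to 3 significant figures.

234 mg

Accumulation ratio R = 1 / (1 − e^(−kτ)) = 1 / (1 − e^(−0.04330×19.0)) = 1 / (1 − 0.4392) = 1.783
Loading dose = maintenance dose × R = 131 × 1.783 ≈ 234 mg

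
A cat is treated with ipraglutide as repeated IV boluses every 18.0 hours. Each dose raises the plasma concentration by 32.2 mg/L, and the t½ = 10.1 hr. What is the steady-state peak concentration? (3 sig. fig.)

k = ln 2 / 10.1 = 0.06863 hr⁻¹
Fraction remaining after one interval: e^(−kτ) = e^(−0.06863 × 18.0) = 0.2907
R = 1 / (1 − 0.2907) = 1.410
Css,max = 32.2 × 1.410 ≈ 45.4 mg/L

45.4 mg/L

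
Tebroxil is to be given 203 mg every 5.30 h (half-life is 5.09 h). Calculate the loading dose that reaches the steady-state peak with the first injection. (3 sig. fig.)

395 mg

k = ln 2 / 5.09 = 0.1362 h⁻¹
Accumulation ratio R = 1 / (1 − e^(−kτ)) = 1 / (1 − e^(−0.1362×5.30)) = 1 / (1 − 0.4859) = 1.945
Loading dose = maintenance dose × R = 203 × 1.945 ≈ 395 mg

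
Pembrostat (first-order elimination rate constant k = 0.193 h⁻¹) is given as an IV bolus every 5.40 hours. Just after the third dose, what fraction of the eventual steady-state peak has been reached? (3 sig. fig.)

0.956

f_n = 1 − e^(−nkτ) = 1 − e^(−3 × 0.1930 × 5.40) = 1 − e^(−3.127) = 1 − 0.04387 ≈ 0.956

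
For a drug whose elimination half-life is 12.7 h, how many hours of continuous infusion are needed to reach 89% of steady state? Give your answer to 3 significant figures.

40.4 hours

k = ln 2 / 12.7 = 0.05458 h⁻¹
f = 1 − e^(−kt)  ⇒  t = −ln(1 − f) / k
t = −ln(1 − 0.89) / 0.05458 = 2.207 / 0.05458 ≈ 40.4 hours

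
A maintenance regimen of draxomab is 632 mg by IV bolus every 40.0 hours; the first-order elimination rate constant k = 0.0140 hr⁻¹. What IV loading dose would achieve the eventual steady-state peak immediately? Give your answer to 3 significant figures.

1470 mg

Accumulation ratio R = 1 / (1 − e^(−kτ)) = 1 / (1 − e^(−0.01400×40.0)) = 1 / (1 − 0.5712) = 2.332
Loading dose = maintenance dose × R = 632 × 2.332 ≈ 1470 mg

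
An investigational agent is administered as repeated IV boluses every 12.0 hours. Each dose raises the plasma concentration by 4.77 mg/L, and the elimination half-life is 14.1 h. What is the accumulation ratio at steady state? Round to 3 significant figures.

2.24

k = ln 2 / 14.1 = 0.04916 h⁻¹
Fraction remaining after one interval: e^(−kτ) = e^(−0.04916 × 12.0) = 0.5544
R = 1 / (1 − 0.5544) = 1 / 0.4456 ≈ 2.24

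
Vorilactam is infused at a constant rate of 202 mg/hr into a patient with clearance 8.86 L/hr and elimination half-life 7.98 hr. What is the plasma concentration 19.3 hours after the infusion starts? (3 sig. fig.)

Css = rate / CL = 202 / 8.86 = 22.80 µg/mL
k = ln 2 / 7.98 = 0.08686 hr⁻¹
C(t) = Css (1 − e^(−kt)) = 22.80 × (1 − e^(−1.676)) = 22.80 × 0.8130 ≈ 18.5 µg/mL

18.5 µg/mL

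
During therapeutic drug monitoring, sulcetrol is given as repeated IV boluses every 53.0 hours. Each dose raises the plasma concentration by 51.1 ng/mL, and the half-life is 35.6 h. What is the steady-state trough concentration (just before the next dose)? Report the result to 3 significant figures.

k = ln 2 / 35.6 = 0.01947 h⁻¹
Fraction remaining after one interval: e^(−kτ) = e^(−0.01947 × 53.0) = 0.3563
R = 1 / (1 − 0.3563) = 1.554
Css,max = 51.1 × 1.554 = 79.39 ng/mL
Css,min = Css,max × e^(−kτ) = 79.39 × 0.3563 ≈ 28.3 ng/mL

28.3 ng/mL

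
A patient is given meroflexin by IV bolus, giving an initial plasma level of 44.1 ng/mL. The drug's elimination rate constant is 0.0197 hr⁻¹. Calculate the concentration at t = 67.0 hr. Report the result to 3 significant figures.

C(t) = C₀ e^(−kt) = 44.1 × e^(−0.01970 × 67.0) = 44.1 × e^(−1.320) = 44.1 × 0.2672 ≈ 11.8 ng/mL

11.8 ng/mL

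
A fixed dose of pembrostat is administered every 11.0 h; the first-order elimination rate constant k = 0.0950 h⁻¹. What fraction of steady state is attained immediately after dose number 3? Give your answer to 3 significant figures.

f_n = 1 − e^(−nkτ) = 1 − e^(−3 × 0.09500 × 11.0) = 1 − e^(−3.135) = 1 − 0.04350 ≈ 0.957

0.957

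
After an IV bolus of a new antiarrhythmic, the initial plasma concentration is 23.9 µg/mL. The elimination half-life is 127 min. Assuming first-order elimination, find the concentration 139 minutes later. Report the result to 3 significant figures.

11.2 µg/mL

k = ln 2 / 127 = 0.005458 min⁻¹
139 min is 1.094 half-lives, so C = 23.9 × (1/2)^1.094 = 23.9 × 0.4683 ≈ 11.2 µg/mL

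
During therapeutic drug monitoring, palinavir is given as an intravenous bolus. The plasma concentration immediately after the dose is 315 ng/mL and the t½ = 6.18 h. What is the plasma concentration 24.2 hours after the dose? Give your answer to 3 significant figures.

20.9 ng/mL

k = ln 2 / 6.18 = 0.1122 h⁻¹
24.2 h is 3.916 half-lives, so C = 315 × (1/2)^3.916 = 315 × 0.06625 ≈ 20.9 ng/mL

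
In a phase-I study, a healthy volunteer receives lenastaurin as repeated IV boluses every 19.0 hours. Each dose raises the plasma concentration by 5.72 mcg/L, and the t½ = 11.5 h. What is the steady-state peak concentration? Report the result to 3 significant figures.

k = ln 2 / 11.5 = 0.06027 h⁻¹
Fraction remaining after one interval: e^(−kτ) = e^(−0.06027 × 19.0) = 0.3182
R = 1 / (1 − 0.3182) = 1.467
Css,max = 5.72 × 1.467 ≈ 8.39 mcg/L

8.39 mcg/L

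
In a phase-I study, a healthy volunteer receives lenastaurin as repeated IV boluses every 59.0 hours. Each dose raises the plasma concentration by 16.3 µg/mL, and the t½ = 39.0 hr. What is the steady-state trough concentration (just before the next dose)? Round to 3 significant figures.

k = ln 2 / 39.0 = 0.01777 hr⁻¹
Fraction remaining after one interval: e^(−kτ) = e^(−0.01777 × 59.0) = 0.3504
R = 1 / (1 − 0.3504) = 1.539
Css,max = 16.3 × 1.539 = 25.09 µg/mL
Css,min = Css,max × e^(−kτ) = 25.09 × 0.3504 ≈ 8.79 µg/mL

8.79 µg/mL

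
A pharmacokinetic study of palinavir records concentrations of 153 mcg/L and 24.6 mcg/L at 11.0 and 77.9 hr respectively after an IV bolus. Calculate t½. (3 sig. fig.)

k = ln(C₁/C₂) / (t₂ − t₁) = ln(153/24.6) / (77.9 − 11.0)
  = 1.828 / 66.90 = 0.02732 hr⁻¹
t½ = ln 2 / k = ln 2 / 0.02732 ≈ 25.4 hours

25.4 hours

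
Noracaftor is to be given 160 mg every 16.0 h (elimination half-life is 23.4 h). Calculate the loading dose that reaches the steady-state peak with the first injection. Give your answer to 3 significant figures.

424 mg

k = ln 2 / 23.4 = 0.02962 h⁻¹
Accumulation ratio R = 1 / (1 − e^(−kτ)) = 1 / (1 − e^(−0.02962×16.0)) = 1 / (1 − 0.6225) = 2.649
Loading dose = maintenance dose × R = 160 × 2.649 ≈ 424 mg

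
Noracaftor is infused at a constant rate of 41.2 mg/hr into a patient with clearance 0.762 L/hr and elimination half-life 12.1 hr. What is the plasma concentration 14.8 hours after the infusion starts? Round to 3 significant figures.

30.9 mg/L

Css = rate / CL = 41.2 / 0.762 = 54.07 mg/L
k = ln 2 / 12.1 = 0.05728 hr⁻¹
C(t) = Css (1 − e^(−kt)) = 54.07 × (1 − e^(−0.8478)) = 54.07 × 0.5717 ≈ 30.9 mg/L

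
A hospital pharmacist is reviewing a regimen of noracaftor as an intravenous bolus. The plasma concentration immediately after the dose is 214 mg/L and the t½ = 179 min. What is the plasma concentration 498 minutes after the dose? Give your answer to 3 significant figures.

k = ln 2 / 179 = 0.003872 min⁻¹
C(t) = C₀ e^(−kt) = 214 × e^(−0.003872 × 498) = 214 × e^(−1.928) = 214 × 0.1454 ≈ 31.1 mg/L

31.1 mg/L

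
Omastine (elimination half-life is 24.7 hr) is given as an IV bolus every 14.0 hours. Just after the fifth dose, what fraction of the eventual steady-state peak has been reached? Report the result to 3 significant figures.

k = ln 2 / 24.7 = 0.02806 hr⁻¹
f_n = 1 − e^(−nkτ) = 1 − e^(−5 × 0.02806 × 14.0) = 1 − e^(−1.964) = 1 − 0.1402 ≈ 0.860

0.860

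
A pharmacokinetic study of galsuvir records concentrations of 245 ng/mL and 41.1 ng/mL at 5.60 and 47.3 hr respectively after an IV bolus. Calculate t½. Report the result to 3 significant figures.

16.2 hours

k = ln(C₁/C₂) / (t₂ − t₁) = ln(245/41.1) / (47.3 − 5.60)
  = 1.785 / 41.70 = 0.04281 hr⁻¹
t½ = ln 2 / k = ln 2 / 0.04281 ≈ 16.2 hours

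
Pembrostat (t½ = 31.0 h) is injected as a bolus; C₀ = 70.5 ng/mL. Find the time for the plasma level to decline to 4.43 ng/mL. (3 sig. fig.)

124 hours

k = ln 2 / 31.0 = 0.02236 h⁻¹
C(t) = C₀ e^(−kt)  ⇒  t = ln(C₀/C) / k
t = ln(70.5/4.43) / 0.02236 = 2.767 / 0.02236 ≈ 124 hours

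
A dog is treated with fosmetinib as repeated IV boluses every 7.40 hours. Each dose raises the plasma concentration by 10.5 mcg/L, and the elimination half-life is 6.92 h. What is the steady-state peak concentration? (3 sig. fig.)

k = ln 2 / 6.92 = 0.1002 h⁻¹
Fraction remaining after one interval: e^(−kτ) = e^(−0.1002 × 7.40) = 0.4765
R = 1 / (1 − 0.4765) = 1.910
Css,max = 10.5 × 1.910 ≈ 20.1 mcg/L

20.1 mcg/L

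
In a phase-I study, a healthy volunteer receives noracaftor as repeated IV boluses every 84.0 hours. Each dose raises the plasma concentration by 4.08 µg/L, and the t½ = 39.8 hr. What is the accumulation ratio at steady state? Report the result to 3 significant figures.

1.30

k = ln 2 / 39.8 = 0.01742 hr⁻¹
Fraction remaining after one interval: e^(−kτ) = e^(−0.01742 × 84.0) = 0.2316
R = 1 / (1 − 0.2316) = 1 / 0.7684 ≈ 1.30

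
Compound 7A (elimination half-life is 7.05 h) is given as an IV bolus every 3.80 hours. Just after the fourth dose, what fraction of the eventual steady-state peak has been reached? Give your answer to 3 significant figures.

0.776

k = ln 2 / 7.05 = 0.09832 h⁻¹
f_n = 1 − e^(−nkτ) = 1 − e^(−4 × 0.09832 × 3.80) = 1 − e^(−1.494) = 1 − 0.2244 ≈ 0.776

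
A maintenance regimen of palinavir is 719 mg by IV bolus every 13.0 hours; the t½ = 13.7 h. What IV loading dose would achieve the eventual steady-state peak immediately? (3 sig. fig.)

1490 mg

k = ln 2 / 13.7 = 0.05059 h⁻¹
Accumulation ratio R = 1 / (1 − e^(−kτ)) = 1 / (1 − e^(−0.05059×13.0)) = 1 / (1 − 0.5180) = 2.075
Loading dose = maintenance dose × R = 719 × 2.075 ≈ 1490 mg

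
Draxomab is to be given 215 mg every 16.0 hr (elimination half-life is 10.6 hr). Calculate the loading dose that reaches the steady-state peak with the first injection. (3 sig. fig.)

k = ln 2 / 10.6 = 0.06539 hr⁻¹
Accumulation ratio R = 1 / (1 − e^(−kτ)) = 1 / (1 − e^(−0.06539×16.0)) = 1 / (1 − 0.3512) = 1.541
Loading dose = maintenance dose × R = 215 × 1.541 ≈ 331 mg

331 mg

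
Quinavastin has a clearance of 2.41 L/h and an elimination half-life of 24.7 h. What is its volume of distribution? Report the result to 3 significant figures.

85.9 L

k = ln 2 / t½ = ln 2 / 24.7 = 0.02806 h⁻¹
V = CL / k = 2.41 / 0.02806 ≈ 85.9 L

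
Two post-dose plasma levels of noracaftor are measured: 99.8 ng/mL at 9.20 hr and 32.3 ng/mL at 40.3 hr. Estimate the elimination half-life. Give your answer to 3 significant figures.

k = ln(C₁/C₂) / (t₂ − t₁) = ln(99.8/32.3) / (40.3 − 9.20)
  = 1.128 / 31.10 = 0.03627 hr⁻¹
t½ = ln 2 / k = ln 2 / 0.03627 ≈ 19.1 hours

19.1 hours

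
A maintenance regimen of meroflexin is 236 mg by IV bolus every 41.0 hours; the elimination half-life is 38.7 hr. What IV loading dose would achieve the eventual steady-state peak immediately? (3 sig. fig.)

k = ln 2 / 38.7 = 0.01791 hr⁻¹
Accumulation ratio R = 1 / (1 − e^(−kτ)) = 1 / (1 − e^(−0.01791×41.0)) = 1 / (1 − 0.4798) = 1.922
Loading dose = maintenance dose × R = 236 × 1.922 ≈ 454 mg

454 mg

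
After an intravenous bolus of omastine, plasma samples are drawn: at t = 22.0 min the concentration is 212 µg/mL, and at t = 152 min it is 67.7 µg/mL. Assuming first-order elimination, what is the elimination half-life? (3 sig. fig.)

78.9 minutes

k = ln(C₁/C₂) / (t₂ − t₁) = ln(212/67.7) / (152 − 22.0)
  = 1.142 / 130.0 = 0.008781 min⁻¹
t½ = ln 2 / k = ln 2 / 0.008781 ≈ 78.9 minutes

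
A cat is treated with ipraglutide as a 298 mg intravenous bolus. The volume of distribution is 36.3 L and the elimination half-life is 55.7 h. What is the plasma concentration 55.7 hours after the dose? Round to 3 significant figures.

4.10 mg/L

C₀ = dose / V = 298 / 36.3 = 8.209 mg/L
k = ln 2 / 55.7 = 0.01244 h⁻¹
C(t) = C₀ e^(−kt) = 8.209 × e^(−0.01244 × 55.7) = 8.209 × e^(−0.6931) = 8.209 × 0.5000 ≈ 4.10 mg/L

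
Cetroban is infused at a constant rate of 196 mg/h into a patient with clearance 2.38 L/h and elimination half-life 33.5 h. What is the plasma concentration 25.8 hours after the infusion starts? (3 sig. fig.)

Css = rate / CL = 196 / 2.38 = 82.35 µg/mL
k = ln 2 / 33.5 = 0.02069 h⁻¹
C(t) = Css (1 − e^(−kt)) = 82.35 × (1 − e^(−0.5338)) = 82.35 × 0.4136 ≈ 34.1 µg/mL

34.1 µg/mL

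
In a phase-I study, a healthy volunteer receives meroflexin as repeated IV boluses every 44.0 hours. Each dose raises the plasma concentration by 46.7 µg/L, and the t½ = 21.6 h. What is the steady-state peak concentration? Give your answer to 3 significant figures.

61.7 µg/L

k = ln 2 / 21.6 = 0.03209 h⁻¹
Fraction remaining after one interval: e^(−kτ) = e^(−0.03209 × 44.0) = 0.2437
R = 1 / (1 − 0.2437) = 1.322
Css,max = 46.7 × 1.322 ≈ 61.7 µg/L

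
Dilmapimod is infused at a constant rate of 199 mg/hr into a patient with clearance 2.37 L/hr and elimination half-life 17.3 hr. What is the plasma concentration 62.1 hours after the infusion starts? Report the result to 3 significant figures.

77.0 mg/L

Css = rate / CL = 199 / 2.37 = 83.97 mg/L
k = ln 2 / 17.3 = 0.04007 hr⁻¹
C(t) = Css (1 − e^(−kt)) = 83.97 × (1 − e^(−2.488)) = 83.97 × 0.9169 ≈ 77.0 mg/L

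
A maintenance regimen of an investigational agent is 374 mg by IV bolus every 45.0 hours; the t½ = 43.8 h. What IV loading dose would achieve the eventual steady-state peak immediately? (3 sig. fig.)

k = ln 2 / 43.8 = 0.01583 h⁻¹
Accumulation ratio R = 1 / (1 − e^(−kτ)) = 1 / (1 − e^(−0.01583×45.0)) = 1 / (1 − 0.4906) = 1.963
Loading dose = maintenance dose × R = 374 × 1.963 ≈ 734 mg

734 mg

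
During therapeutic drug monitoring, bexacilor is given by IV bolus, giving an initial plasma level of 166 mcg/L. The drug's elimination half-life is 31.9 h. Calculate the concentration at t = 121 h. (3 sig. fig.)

12.0 mcg/L

k = ln 2 / 31.9 = 0.02173 h⁻¹
121 h is 3.793 half-lives, so C = 166 × (1/2)^3.793 = 166 × 0.07214 ≈ 12.0 mcg/L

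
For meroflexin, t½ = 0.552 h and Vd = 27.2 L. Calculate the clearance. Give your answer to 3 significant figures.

k = ln 2 / t½ = ln 2 / 0.552 = 1.256 h⁻¹
CL = k · V = 1.256 × 27.2 ≈ 34.2 L/h

34.2 L/h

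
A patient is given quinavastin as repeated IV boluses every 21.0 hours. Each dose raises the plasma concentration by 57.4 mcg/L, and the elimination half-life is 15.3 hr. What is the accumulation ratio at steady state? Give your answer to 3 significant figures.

1.63

k = ln 2 / 15.3 = 0.04530 hr⁻¹
Fraction remaining after one interval: e^(−kτ) = e^(−0.04530 × 21.0) = 0.3862
R = 1 / (1 − 0.3862) = 1 / 0.6138 ≈ 1.63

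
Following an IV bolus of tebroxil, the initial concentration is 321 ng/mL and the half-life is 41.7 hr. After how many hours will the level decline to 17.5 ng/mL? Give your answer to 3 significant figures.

175 hours

k = ln 2 / 41.7 = 0.01662 hr⁻¹
C(t) = C₀ e^(−kt)  ⇒  t = ln(C₀/C) / k
t = ln(321/17.5) / 0.01662 = 2.909 / 0.01662 ≈ 175 hours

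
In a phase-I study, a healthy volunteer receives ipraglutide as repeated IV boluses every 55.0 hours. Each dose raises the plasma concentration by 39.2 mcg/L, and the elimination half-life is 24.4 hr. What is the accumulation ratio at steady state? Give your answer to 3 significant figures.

k = ln 2 / 24.4 = 0.02841 hr⁻¹
Fraction remaining after one interval: e^(−kτ) = e^(−0.02841 × 55.0) = 0.2096
R = 1 / (1 − 0.2096) = 1 / 0.7904 ≈ 1.27

1.27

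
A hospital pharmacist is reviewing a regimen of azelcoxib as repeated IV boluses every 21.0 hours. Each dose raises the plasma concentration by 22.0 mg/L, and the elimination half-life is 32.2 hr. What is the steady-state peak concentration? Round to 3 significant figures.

k = ln 2 / 32.2 = 0.02153 hr⁻¹
Fraction remaining after one interval: e^(−kτ) = e^(−0.02153 × 21.0) = 0.6363
R = 1 / (1 − 0.6363) = 2.750
Css,max = 22.0 × 2.750 ≈ 60.5 mg/L

60.5 mg/L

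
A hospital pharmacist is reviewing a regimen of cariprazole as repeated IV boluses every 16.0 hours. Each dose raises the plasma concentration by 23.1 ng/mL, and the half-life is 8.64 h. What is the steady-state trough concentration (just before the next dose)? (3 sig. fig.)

k = ln 2 / 8.64 = 0.08023 h⁻¹
Fraction remaining after one interval: e^(−kτ) = e^(−0.08023 × 16.0) = 0.2770
R = 1 / (1 − 0.2770) = 1.383
Css,max = 23.1 × 1.383 = 31.95 ng/mL
Css,min = Css,max × e^(−kτ) = 31.95 × 0.2770 ≈ 8.85 ng/mL

8.85 ng/mL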